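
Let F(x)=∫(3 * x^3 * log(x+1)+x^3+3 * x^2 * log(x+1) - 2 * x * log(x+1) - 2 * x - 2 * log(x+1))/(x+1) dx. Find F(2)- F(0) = 4*log(3)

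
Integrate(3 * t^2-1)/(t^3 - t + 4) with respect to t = log(t^3 - t + 4) + C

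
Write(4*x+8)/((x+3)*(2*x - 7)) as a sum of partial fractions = 44/(13*(2*x - 7)) + 4/(13*(x + 3))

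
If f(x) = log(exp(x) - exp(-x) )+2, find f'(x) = (exp(2*x) + 1)/(exp(2*x) - 1)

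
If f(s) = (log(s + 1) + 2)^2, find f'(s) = (2*log(s + 1) + 4)/(s + 1)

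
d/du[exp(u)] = exp(u)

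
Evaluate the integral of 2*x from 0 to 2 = 4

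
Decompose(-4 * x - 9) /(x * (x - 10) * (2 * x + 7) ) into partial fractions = 20/(189*(2*x + 7)) - 49/(270*(x - 10)) + 9/(70*x)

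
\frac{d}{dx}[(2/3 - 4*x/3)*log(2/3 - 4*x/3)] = -4*log(1 - 2*x)/3 - 4/3 - 4*log(2)/3 + 4*log(3)/3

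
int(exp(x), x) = exp(x) + C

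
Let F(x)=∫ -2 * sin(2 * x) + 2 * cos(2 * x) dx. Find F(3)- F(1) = -sin(2) + sin(6) - cos(2) + cos(6)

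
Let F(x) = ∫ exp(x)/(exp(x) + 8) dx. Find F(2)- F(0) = -log(9/2) + log(exp(2)/2 + 4)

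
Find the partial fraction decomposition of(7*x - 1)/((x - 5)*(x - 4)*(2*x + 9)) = -130/(323*(2*x + 9)) - 27/(17*(x - 4)) + 34/(19*(x - 5))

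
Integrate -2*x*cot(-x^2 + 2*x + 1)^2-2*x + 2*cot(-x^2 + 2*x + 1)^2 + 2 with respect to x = -cot(-x^2 + 2*x + 1) + C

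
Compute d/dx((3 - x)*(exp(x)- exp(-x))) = (-x*exp(2*x) - x + 2*exp(2*x) + 4)*exp(-x)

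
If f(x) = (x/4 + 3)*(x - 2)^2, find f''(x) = 3*x/2 + 4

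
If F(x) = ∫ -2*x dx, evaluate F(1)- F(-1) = 0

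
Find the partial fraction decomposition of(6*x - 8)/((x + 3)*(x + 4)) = 32/(x + 4) - 26/(x + 3)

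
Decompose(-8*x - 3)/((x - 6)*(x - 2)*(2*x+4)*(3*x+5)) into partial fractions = 279/(506*(3*x + 5)) - 13/(64*(x + 2)) + 19/(352*(x - 2)) - 51/(1472*(x - 6))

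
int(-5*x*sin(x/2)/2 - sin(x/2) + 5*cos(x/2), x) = (5*x + 2)*cos(x/2) + C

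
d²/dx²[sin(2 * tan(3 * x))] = -36*(-1 + cos(3*x)^(-2))^2*sin(2*tan(3*x)) + 36*sin(3*x)*cos(2*tan(3*x))/cos(3*x)^3 + 36*sin(2*tan(3*x)) - 72*sin(2*tan(3*x))/cos(3*x)^2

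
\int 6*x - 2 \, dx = 3*x^2 - 2*x + C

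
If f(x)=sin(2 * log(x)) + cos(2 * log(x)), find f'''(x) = 8*(2*sin(2*log(x)) + cos(2*log(x)))/x^3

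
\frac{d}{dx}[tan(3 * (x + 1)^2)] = 6*x*tan(3*x^2 + 6*x + 3)^2 + 6*x + 6*tan(3*x^2 + 6*x + 3)^2 + 6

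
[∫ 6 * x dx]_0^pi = 3*pi^2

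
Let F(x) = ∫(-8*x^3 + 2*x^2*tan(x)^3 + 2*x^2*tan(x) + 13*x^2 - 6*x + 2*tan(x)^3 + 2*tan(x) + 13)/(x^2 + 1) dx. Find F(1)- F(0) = log(2) + tan(1)^2 + 9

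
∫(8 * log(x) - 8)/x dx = 4*(log(x) - 1)^2 + C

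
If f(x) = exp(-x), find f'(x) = -exp(-x)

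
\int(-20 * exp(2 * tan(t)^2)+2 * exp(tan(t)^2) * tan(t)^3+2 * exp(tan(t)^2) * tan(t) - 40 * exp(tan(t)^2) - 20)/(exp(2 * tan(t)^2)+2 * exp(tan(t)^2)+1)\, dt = ((18 - 20*t)*(exp(tan(t)^2) + 1) + exp(tan(t)^2))/(exp(tan(t)^2) + 1) + C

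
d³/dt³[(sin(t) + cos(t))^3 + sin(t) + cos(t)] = -sqrt(2)*(27*sin(3*t + pi/4) + 5*cos(t + pi/4))/2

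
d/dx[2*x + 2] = 2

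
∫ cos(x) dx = sin(x) + C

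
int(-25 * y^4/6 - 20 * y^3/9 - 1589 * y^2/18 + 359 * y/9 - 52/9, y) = -5*y^5/6 - 5*y^4/9 - 1589*y^3/54 + 359*y^2/18 - 52*y/9 + C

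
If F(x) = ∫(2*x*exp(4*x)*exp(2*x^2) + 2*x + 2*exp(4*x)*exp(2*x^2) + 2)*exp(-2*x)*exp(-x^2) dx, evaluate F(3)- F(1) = -exp(3) - exp(-15) + exp(-3) + exp(15)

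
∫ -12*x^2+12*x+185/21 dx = -4*x^3 + 6*x^2 + 185*x/21 + C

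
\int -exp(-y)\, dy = exp(-y) + C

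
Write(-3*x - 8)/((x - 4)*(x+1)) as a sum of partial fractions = 1/(x + 1) - 4/(x - 4)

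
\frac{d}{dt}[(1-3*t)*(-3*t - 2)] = 18*t + 3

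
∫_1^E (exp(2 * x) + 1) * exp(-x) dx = -E - exp(-E) + exp(-1) + exp(E)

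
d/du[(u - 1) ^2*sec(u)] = (u^2*sin(u)/cos(u) - 2*u*sin(u)/cos(u) + 2*u + sin(u)/cos(u) - 2)/cos(u)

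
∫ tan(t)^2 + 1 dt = tan(t) + C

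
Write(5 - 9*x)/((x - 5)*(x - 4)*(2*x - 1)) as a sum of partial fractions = 2/(63*(2*x - 1)) + 31/(7*(x - 4)) - 40/(9*(x - 5))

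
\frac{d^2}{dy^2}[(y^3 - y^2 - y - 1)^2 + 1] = 30*y^4 - 40*y^3 - 12*y^2 + 6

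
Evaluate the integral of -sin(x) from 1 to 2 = -cos(1) + cos(2)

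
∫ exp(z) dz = exp(z) + C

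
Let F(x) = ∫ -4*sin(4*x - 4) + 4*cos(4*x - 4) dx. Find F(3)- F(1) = -1 + cos(8) + sin(8)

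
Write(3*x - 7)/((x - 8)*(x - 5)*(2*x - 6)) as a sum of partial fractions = 1/(10*(x - 3)) - 2/(3*(x - 5)) + 17/(30*(x - 8))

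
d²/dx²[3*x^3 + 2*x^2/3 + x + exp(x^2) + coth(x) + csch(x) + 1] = 4*x^2*exp(x^2) + 18*x + 2*exp(x^2) + 4/3 + 1/sinh(x) + 2*cosh(x)/sinh(x)^3 + 2/sinh(x)^3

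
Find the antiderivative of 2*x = x^2 + C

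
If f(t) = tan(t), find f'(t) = cos(t)^(-2)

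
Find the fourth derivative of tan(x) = 24*tan(x)^5 + 40*tan(x)^3 + 16*tan(x)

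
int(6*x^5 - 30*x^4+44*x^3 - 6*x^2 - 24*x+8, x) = x^6 - 6*x^5 + 11*x^4 - 2*x^3 - 12*x^2 + 8*x + C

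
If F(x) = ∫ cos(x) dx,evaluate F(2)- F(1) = -sin(1) + sin(2)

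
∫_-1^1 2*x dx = 0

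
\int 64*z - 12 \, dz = 32*z^2 - 12*z + C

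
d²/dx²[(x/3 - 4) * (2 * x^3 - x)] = 8*x^2 - 48*x - 2/3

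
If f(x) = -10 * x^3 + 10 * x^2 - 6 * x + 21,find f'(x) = -30*x^2 + 20*x - 6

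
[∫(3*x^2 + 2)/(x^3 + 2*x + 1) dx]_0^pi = log(1 + 2*pi + pi^3)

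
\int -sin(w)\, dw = cos(w) + C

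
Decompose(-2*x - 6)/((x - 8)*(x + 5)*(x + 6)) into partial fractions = 3/(7*(x + 6)) - 4/(13*(x + 5)) - 11/(91*(x - 8))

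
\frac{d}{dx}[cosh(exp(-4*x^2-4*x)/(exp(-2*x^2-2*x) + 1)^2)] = -4*(2*x + 1)*exp(2*x)*exp(2*x^2)*sinh(1/(exp(4*x)*exp(4*x^2) + 2*exp(2*x)*exp(2*x^2) + 1))/(exp(6*x)*exp(6*x^2) + 3*exp(4*x)*exp(4*x^2) + 3*exp(2*x)*exp(2*x^2) + 1)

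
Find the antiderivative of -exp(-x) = exp(-x) + C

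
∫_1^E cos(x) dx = -sin(1) + sin(E)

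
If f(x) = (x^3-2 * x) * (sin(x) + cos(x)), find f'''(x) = sqrt(2)*(-x^3*cos(x + pi/4) - 9*x^2*sin(x + pi/4) + 20*x*cos(x + pi/4) + 12*sin(x + pi/4))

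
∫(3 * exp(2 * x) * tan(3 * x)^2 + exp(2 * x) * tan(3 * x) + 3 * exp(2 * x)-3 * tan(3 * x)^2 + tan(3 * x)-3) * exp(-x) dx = 2*tan(3*x)*sinh(x) + C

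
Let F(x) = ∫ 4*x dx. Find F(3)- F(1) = 16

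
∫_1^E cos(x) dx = -sin(1) + sin(E)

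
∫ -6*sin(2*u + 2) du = 3*cos(2*u + 2) + C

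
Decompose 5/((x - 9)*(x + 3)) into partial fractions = -5/(12*(x + 3)) + 5/(12*(x - 9))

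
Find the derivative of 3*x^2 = 6*x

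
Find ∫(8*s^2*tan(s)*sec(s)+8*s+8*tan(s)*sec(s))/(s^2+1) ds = 4*log(s^2 + 1) + 8*sec(s) + C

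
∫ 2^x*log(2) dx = 2^x + C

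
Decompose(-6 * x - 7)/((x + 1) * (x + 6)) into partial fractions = -29/(5*(x + 6)) - 1/(5*(x + 1))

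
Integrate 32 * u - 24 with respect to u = 16*u^2 - 24*u + C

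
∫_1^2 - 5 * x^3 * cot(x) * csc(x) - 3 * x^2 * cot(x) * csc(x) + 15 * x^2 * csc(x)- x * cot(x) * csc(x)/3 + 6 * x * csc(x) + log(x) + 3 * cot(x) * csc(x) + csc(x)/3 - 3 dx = -16*csc(1)/3 - 4 + 2*log(2) + 149*csc(2)/3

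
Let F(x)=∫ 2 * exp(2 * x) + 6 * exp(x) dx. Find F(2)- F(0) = -16 + (3 + exp(2))^2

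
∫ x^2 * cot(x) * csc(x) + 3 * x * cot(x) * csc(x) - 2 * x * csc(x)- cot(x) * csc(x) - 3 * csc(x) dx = (-x^2 - 3*x + 1)*csc(x) + C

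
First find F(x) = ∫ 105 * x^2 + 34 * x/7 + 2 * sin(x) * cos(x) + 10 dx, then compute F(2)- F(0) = sin(2)^2 + 2168/7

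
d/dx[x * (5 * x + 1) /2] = 5*x + 1/2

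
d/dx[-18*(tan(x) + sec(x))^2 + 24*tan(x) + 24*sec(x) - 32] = 12*(-3*sin(x)^2/cos(x) + 2*sin(x) - 6*sin(x)/cos(x) + 2 - 3/cos(x))/cos(x)^2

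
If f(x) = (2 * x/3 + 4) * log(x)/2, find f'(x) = (x*log(x) + x + 6)/(3*x)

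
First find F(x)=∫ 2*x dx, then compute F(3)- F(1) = 8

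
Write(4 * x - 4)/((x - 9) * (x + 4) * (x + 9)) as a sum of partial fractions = -4/(9*(x + 9)) + 4/(13*(x + 4)) + 16/(117*(x - 9))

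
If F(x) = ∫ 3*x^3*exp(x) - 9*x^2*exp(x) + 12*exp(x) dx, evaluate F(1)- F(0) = 24 - 3*E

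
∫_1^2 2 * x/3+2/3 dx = 5/3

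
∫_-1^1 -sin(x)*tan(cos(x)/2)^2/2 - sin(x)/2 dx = 0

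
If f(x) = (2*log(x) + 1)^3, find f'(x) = (24*log(x)^2 + 24*log(x) + 6)/x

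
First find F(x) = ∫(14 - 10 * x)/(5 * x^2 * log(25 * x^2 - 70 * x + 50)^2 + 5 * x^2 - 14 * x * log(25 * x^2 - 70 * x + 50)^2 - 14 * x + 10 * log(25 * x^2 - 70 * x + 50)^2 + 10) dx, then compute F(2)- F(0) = -acot(log(50)) + acot(log(10))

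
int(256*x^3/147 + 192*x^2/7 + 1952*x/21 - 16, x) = 64*x^4/147 + 64*x^3/7 + 976*x^2/21 - 16*x + C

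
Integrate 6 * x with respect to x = 3*x^2 + C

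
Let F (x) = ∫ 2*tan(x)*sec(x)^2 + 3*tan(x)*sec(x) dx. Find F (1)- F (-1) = 0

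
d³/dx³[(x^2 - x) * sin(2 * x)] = -8*x^2*cos(2*x) - 24*x*sin(2*x) + 8*x*cos(2*x) + 12*sin(2*x) + 12*cos(2*x)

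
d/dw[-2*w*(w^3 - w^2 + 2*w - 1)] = -8*w^3 + 6*w^2 - 8*w + 2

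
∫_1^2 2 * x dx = 3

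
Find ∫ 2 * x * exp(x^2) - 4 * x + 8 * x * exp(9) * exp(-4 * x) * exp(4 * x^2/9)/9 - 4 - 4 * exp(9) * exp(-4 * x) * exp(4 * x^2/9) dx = -2*x^2 - 4*x + exp(x^2) + exp((2*x - 9)^2/9) + C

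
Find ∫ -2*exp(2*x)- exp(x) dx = -(exp(x) + 1)*exp(x) + C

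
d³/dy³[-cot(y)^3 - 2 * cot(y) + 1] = 60*cot(y)^6 + 126*cot(y)^4 + 76*cot(y)^2 + 10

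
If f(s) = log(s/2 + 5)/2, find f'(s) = 1/(2*s + 20)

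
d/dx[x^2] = 2*x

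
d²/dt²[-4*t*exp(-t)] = (8 - 4*t)*exp(-t)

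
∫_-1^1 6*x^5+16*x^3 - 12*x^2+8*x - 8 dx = -24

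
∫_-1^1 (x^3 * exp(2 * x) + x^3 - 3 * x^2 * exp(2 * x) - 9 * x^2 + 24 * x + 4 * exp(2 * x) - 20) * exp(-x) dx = -28*E + 28*exp(-1)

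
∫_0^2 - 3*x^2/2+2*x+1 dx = 2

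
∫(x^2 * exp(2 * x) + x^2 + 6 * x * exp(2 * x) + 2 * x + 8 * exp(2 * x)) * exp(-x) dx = 2*(x + 2)^2*sinh(x) + C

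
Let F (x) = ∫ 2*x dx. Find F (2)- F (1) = 3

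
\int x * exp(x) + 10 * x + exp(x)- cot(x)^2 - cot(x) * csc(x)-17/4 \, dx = 5*x^2 + x*exp(x) - 13*x/4 + cot(x) + csc(x) + C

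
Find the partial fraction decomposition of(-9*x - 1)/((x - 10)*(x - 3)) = 4/(x - 3) - 13/(x - 10)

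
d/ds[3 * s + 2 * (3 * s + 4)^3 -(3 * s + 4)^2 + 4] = 162*s^2 + 414*s + 267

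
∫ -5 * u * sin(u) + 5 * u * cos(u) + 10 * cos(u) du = 5*sqrt(2)*(u + 1)*sin(u + pi/4) + C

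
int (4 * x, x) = 2*x^2 + C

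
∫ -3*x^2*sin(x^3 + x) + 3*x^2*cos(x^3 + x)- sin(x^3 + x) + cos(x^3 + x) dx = sqrt(2)*sin(x^3 + x + pi/4) + C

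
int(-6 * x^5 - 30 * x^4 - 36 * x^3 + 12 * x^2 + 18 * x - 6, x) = -x^6 - 6*x^5 - 9*x^4 + 4*x^3 + 9*x^2 - 6*x + C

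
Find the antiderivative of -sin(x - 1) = cos(x - 1) + C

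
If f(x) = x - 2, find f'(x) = 1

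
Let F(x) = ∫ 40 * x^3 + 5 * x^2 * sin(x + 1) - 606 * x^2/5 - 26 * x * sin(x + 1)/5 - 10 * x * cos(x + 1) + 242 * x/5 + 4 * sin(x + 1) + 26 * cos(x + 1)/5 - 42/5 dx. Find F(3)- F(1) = -368/5 + 19*cos(2)/5 - 167*cos(4)/5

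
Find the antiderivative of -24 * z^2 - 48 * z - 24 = -8*z^3 - 24*z^2 - 24*z + C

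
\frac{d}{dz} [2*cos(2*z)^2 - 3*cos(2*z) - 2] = 6*sin(2*z) - 4*sin(4*z)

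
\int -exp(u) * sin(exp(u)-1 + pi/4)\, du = cos(exp(u) - 1 + pi/4) + C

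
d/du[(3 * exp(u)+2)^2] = 18*exp(2*u) + 12*exp(u)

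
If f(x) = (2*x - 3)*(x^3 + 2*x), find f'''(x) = 48*x - 18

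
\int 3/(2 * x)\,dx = 3*log(x)/2 + C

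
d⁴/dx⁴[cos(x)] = cos(x)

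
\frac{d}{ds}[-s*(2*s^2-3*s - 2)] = -6*s^2 + 6*s + 2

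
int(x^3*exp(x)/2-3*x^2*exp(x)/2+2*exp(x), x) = (x - 2)^3*exp(x)/2 + C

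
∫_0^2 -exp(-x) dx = -1 + exp(-2)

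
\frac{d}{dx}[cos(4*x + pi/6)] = -4*sin(4*x + pi/6)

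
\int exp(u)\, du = exp(u) + C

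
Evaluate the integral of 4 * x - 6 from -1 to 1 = -12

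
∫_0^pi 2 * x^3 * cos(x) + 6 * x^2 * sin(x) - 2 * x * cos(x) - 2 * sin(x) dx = 0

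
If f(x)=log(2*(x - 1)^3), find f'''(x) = 6/(x^3 - 3*x^2 + 3*x - 1)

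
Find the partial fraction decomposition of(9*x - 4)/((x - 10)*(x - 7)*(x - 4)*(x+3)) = 31/(910*(x + 3)) + 16/(63*(x - 4)) - 59/(90*(x - 7)) + 43/(117*(x - 10))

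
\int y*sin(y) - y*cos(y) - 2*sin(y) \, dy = -sqrt(2)*(y - 1)*sin(y + pi/4) + C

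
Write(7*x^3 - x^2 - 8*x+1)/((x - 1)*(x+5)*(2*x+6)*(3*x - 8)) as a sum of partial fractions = 2843/(3910*(3*x - 8)) + 859/(552*(x + 5)) - 173/(272*(x + 3)) + 1/(240*(x - 1))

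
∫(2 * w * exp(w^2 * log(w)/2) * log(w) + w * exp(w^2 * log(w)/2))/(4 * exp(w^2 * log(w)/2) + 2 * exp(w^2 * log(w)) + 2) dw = exp(w^2*log(w)/2)/(exp(w^2*log(w)/2) + 1) + C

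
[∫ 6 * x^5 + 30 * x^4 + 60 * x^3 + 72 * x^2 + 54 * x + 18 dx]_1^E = -100 + (2 + (1 + E)^3)^2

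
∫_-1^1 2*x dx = 0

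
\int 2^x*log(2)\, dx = 2^x + C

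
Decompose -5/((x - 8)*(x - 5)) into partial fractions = 5/(3*(x - 5)) - 5/(3*(x - 8))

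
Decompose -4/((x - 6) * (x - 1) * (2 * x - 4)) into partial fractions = -2/(5*(x - 1)) + 1/(2*(x - 2)) - 1/(10*(x - 6))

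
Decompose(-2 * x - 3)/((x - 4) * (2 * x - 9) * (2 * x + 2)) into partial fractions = -24/(11*(2*x - 9)) - 1/(110*(x + 1)) + 11/(10*(x - 4))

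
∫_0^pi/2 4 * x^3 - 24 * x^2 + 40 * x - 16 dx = -4 + (-2 + (-2 + pi/2)^2)^2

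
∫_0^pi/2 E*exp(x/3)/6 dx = -E/2 + exp(pi/6 + 1)/2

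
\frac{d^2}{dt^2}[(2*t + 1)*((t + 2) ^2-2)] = 12*t + 18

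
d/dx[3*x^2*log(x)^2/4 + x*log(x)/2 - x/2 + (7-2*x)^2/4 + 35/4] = 3*x*log(x)^2/2 + 3*x*log(x)/2 + 2*x + log(x)/2 - 7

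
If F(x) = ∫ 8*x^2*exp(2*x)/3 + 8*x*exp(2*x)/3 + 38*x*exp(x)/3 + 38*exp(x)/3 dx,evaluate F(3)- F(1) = -(5 + 2*E)^2/3 - 6*E + 18*exp(3) + (5 + 6*exp(3))^2/3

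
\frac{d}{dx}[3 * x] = 3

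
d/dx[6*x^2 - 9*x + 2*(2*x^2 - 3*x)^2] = 32*x^3 - 72*x^2 + 48*x - 9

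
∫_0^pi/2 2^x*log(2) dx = -1 + 2^(pi/2)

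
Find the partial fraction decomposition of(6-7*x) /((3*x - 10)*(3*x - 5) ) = 17/(15*(3*x - 5)) - 52/(15*(3*x - 10))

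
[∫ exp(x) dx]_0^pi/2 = -1 + exp(pi/2)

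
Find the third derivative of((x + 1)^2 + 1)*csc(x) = (x^2*cos(x)/sin(x) - 6*x^2*cos(x)/sin(x)^3 - 6*x + 2*x*cos(x)/sin(x) + 12*x/sin(x)^2 - 12*x*cos(x)/sin(x)^3 - 6 - 4*cos(x)/sin(x) + 12/sin(x)^2 - 12*cos(x)/sin(x)^3)/sin(x)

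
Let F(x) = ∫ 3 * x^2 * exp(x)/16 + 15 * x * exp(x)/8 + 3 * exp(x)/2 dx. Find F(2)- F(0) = 15*exp(2)/4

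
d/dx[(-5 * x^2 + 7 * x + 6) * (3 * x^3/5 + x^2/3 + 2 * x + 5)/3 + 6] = -5*x^4 + 152*x^3/45 - 61*x^2/15 - 6*x + 47/3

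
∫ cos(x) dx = sin(x) + C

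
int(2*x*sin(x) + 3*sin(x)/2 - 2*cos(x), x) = (-2*x - 3/2)*cos(x) + C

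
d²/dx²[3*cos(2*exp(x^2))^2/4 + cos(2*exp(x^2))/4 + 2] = (-48*x^2*(1 - cos(2*exp(x^2)))^2*exp(x^2) - 100*x^2*exp(x^2)*cos(2*exp(x^2)) + 72*x^2*exp(x^2) - 2*x^2*sin(2*exp(x^2)) - 6*x^2*sin(4*exp(x^2)) - sin(2*exp(x^2)) - 3*sin(4*exp(x^2)))*exp(x^2)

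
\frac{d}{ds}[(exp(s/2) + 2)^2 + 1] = 2*exp(s/2) + exp(s)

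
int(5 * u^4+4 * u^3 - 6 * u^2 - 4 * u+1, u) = u^5 + u^4 - 2*u^3 - 2*u^2 + u + C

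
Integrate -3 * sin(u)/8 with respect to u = 3*cos(u)/8 + C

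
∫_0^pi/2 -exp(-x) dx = -1 + exp(-pi/2)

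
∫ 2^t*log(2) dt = 2^t + C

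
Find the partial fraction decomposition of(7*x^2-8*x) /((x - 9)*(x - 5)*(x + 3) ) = 29/(32*(x + 3)) - 135/(32*(x - 5)) + 165/(16*(x - 9))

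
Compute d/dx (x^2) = 2*x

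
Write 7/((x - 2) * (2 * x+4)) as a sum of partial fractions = -7/(8*(x + 2)) + 7/(8*(x - 2))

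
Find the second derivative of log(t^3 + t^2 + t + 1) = (-3*t^4 - 4*t^3 - 2*t^2 + 4*t + 1)/(t^6 + 2*t^5 + 3*t^4 + 4*t^3 + 3*t^2 + 2*t + 1)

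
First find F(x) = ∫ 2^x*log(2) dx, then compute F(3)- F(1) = 6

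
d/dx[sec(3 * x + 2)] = 3*tan(3*x + 2)*sec(3*x + 2)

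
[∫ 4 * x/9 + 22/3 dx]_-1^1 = 44/3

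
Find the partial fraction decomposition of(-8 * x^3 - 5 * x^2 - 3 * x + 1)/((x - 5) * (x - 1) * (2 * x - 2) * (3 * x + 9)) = -181/(768*(x + 3)) + 37/(96*(x - 1)) + 5/(32*(x - 1)^2) - 1139/(768*(x - 5))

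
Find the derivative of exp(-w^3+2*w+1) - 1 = -3*w^2*exp(-w^3 + 2*w + 1) + 2*exp(-w^3 + 2*w + 1)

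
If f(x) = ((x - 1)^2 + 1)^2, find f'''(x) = 24*x - 24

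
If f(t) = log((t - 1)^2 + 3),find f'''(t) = (4*t^3 - 12*t^2 - 24*t + 32)/(t^6 - 6*t^5 + 24*t^4 - 56*t^3 + 96*t^2 - 96*t + 64)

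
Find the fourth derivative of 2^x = 2^x*log(2)^4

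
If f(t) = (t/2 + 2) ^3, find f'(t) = 3*t^2/8 + 3*t + 6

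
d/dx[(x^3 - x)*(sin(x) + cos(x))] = sqrt(2)*(x^3*cos(x + pi/4) + 3*x^2*sin(x + pi/4) - x*cos(x + pi/4) - sin(x + pi/4))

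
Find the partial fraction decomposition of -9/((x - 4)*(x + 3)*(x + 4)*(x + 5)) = 1/(2*(x + 5)) - 9/(8*(x + 4)) + 9/(14*(x + 3)) - 1/(56*(x - 4))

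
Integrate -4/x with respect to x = -4*log(2*x) + C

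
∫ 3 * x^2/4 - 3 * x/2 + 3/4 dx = x^3/4 - 3*x^2/4 + 3*x/4 + C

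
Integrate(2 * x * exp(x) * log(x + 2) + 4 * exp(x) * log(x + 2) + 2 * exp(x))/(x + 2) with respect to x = 2*exp(x)*log(x + 2) + C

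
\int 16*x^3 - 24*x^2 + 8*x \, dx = 4*x^4 - 8*x^3 + 4*x^2 + C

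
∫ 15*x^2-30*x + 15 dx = 5*x^3 - 15*x^2 + 15*x + C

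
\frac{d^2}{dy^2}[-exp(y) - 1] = -exp(y)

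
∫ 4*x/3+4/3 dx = 2*x^2/3 + 4*x/3 + C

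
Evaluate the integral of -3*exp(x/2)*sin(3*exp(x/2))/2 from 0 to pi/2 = cos(3*exp(pi/4)) - cos(3)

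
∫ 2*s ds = s^2 + C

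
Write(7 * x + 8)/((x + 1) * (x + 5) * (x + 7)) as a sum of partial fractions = -41/(12*(x + 7)) + 27/(8*(x + 5)) + 1/(24*(x + 1))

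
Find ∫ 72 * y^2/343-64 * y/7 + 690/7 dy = 24*y^3/343 - 32*y^2/7 + 690*y/7 + C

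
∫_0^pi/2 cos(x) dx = 1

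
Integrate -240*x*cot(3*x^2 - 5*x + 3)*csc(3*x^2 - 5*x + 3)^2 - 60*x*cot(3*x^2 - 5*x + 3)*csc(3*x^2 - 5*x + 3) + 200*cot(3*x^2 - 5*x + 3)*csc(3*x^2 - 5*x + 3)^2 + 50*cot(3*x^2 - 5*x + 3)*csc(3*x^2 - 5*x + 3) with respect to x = 10*(2*csc(3*x^2 - 5*x + 3) + 1)*csc(3*x^2 - 5*x + 3) + C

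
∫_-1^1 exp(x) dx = E - exp(-1)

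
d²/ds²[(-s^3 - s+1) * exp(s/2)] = -s^3*exp(s/2)/4 - 3*s^2*exp(s/2) - 25*s*exp(s/2)/4 - 3*exp(s/2)/4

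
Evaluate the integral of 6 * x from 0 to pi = 3*pi^2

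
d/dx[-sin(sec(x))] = -cos(sec(x))*tan(x)*sec(x)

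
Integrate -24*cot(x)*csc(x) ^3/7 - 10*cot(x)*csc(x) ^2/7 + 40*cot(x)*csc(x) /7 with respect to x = (-40 + 5/sin(x) + 8/sin(x)^2)/(7*sin(x)) + C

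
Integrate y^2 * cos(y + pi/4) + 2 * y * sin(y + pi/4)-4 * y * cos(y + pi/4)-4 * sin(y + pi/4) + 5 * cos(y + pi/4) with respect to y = ((y - 2)^2 + 1)*sin(y + pi/4) + C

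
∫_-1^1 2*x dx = 0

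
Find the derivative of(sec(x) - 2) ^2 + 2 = 2*(-2 + 1/cos(x))*sin(x)/cos(x)^2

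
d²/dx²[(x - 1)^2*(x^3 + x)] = 20*x^3 - 24*x^2 + 12*x - 4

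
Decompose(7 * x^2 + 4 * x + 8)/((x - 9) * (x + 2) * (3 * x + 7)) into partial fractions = 331/(34*(3*x + 7)) - 28/(11*(x + 2)) + 611/(374*(x - 9))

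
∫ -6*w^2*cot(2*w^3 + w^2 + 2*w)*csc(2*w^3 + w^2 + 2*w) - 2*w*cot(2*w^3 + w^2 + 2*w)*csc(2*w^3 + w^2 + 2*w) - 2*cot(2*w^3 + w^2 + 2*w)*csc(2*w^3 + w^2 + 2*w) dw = csc(w*(2*w^2 + w + 2)) + C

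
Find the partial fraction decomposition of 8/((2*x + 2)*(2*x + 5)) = -8/(3*(2*x + 5)) + 4/(3*(x + 1))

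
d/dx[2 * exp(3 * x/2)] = 3*exp(3*x/2)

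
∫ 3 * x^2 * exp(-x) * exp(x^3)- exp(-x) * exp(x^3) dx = exp(x*(x^2 - 1)) + C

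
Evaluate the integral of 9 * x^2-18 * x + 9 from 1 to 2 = 3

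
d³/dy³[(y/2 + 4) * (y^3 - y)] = 12*y + 24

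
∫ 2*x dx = x^2 + C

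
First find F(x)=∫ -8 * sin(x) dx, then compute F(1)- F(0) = -8 + 8*cos(1)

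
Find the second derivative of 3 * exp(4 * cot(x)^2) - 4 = 24*(1 + 12/tan(x)^2 + 19/tan(x)^4 + 8/tan(x)^6)*exp(4/tan(x)^2)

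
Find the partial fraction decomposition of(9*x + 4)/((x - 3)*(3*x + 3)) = 5/(12*(x + 1)) + 31/(12*(x - 3))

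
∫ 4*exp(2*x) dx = 2*exp(2*x) + C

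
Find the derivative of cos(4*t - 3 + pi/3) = -4*sin(4*t - 3 + pi/3)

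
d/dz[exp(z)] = exp(z)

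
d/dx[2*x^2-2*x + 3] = 4*x - 2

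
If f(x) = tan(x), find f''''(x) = 24*tan(x)^5 + 40*tan(x)^3 + 16*tan(x)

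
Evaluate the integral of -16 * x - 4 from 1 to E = 2*E*(-4*E - 2) + 12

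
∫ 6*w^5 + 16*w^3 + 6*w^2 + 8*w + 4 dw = w^6 + 4*w^4 + 2*w^3 + 4*w^2 + 4*w + C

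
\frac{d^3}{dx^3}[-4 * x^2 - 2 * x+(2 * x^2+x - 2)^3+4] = 960*x^3 + 720*x^2 - 432*x - 138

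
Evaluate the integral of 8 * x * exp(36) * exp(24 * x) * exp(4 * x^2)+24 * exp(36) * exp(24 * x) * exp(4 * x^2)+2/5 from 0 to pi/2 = -exp(36) + pi/5 + exp((pi + 6)^2)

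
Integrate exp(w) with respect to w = exp(w) + C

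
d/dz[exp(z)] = exp(z)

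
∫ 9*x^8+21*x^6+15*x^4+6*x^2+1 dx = x^9 + 3*x^7 + 3*x^5 + 2*x^3 + x + C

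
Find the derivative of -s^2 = -2*s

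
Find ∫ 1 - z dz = -z^2/2 + z + C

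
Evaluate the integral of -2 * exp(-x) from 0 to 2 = -3 + (2 + exp(2))*exp(-2)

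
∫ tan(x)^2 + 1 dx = tan(x) + C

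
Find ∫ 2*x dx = x^2 + C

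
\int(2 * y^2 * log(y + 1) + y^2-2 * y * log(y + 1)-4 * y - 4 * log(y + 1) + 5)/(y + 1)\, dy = ((y - 2)^2 + 1)*log(y + 1) + C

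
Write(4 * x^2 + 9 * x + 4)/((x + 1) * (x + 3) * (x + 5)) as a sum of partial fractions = 59/(8*(x + 5)) - 13/(4*(x + 3)) - 1/(8*(x + 1))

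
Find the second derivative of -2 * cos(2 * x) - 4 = 8*cos(2*x)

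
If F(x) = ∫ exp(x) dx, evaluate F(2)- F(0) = -1 + exp(2)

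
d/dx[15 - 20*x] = -20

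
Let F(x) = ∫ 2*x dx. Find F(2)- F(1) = 3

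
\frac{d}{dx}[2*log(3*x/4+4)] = 6/(3*x + 16)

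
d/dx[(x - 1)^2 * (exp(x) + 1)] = x^2*exp(x) + 2*x - exp(x) - 2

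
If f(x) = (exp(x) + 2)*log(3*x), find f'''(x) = (x^3*exp(x)*log(x) + x^3*exp(x)*log(3) + 3*x^2*exp(x) - 3*x*exp(x) + 2*exp(x) + 4)/x^3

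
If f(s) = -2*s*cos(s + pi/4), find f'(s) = 2*s*sin(s + pi/4) - 2*cos(s + pi/4)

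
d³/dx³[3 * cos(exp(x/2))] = 3*exp(3*x/2)*sin(exp(x/2))/8 - 3*exp(x/2)*sin(exp(x/2))/8 - 9*exp(x)*cos(exp(x/2))/8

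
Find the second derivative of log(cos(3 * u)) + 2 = -9/cos(3*u)^2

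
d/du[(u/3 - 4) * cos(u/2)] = -u*sin(u/2)/6 + 2*sin(u/2) + cos(u/2)/3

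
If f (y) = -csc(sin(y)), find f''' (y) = (-3*sin(y) + 6*sin(y)/sin(sin(y))^2 - cos(y)^2*cos(sin(y))/sin(sin(y)) - cos(sin(y))/sin(sin(y)) + 6*cos(y)^2*cos(sin(y))/sin(sin(y))^3)*cos(y)/sin(sin(y))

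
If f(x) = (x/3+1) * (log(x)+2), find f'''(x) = (6 - x)/(3*x^3)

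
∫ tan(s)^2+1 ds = tan(s) + C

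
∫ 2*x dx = x^2 + C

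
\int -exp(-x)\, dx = exp(-x) + C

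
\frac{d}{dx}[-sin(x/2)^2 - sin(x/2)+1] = -sin(x)/2 - cos(x/2)/2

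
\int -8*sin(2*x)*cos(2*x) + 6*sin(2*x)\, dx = 8*sin(x)^4 - 2*sin(x)^2 + C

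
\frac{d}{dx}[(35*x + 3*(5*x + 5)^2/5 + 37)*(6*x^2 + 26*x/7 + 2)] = 360*x^3 + 9360*x^2/7 + 8168*x/7 + 2262/7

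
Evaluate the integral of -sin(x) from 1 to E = cos(E) - cos(1)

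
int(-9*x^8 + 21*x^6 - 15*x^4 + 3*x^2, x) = -x^9 + 3*x^7 - 3*x^5 + x^3 + C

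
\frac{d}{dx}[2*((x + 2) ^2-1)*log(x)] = (4*x^2*log(x) + 2*x^2 + 8*x*log(x) + 8*x + 6)/x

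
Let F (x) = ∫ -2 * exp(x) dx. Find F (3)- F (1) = -2*exp(3) + 2*E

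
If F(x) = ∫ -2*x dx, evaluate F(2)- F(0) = -4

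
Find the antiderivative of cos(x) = sin(x) + C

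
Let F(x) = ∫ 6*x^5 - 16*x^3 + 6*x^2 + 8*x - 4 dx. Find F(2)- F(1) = 25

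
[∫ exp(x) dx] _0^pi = -1 + exp(pi)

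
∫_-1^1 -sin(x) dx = 0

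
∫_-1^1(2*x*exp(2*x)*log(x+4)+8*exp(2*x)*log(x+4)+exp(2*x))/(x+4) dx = -exp(-2)*log(3) + exp(2)*log(5)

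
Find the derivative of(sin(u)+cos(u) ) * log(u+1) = sqrt(2)*(u*log(u + 1)*cos(u + pi/4) + log(u + 1)*cos(u + pi/4) + sin(u + pi/4))/(u + 1)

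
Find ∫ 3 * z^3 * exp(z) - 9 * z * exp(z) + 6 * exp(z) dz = 3*(z - 1)^3*exp(z) + C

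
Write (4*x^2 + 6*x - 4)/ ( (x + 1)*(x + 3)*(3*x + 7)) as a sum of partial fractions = -17/(4*(3*x + 7)) + 7/(2*(x + 3)) - 3/(4*(x + 1))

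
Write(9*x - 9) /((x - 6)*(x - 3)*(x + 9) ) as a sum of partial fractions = -1/(2*(x + 9)) - 1/(2*(x - 3)) + 1/(x - 6)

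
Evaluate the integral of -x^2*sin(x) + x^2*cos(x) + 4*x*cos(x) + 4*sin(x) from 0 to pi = -pi^2 - 2*pi + 4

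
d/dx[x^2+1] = 2*x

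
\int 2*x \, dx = x^2 + C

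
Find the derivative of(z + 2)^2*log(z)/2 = (2*z^2*log(z) + z^2 + 4*z*log(z) + 4*z + 4)/(2*z)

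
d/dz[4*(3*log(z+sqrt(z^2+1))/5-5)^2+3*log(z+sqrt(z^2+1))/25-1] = (72*z*log(z + sqrt(z^2 + 1)) - 597*z + 72*sqrt(z^2 + 1)*log(z + sqrt(z^2 + 1)) - 597*sqrt(z^2 + 1))/(25*z^2 + 25*z*sqrt(z^2 + 1) + 25)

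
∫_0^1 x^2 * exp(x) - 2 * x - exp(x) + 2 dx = 0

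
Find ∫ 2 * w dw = w^2 + C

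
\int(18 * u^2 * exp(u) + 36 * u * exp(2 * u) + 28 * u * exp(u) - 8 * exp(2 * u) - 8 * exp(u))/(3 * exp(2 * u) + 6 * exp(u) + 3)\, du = 2*u*(9*u - 4)*exp(u)/(3*(exp(u) + 1)) + C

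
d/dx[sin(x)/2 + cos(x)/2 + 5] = -sin(x)/2 + cos(x)/2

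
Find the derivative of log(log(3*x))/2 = 1/(2*x*log(x) + 2*x*log(3))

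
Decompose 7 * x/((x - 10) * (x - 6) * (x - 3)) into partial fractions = 1/(x - 3) - 7/(2*(x - 6)) + 5/(2*(x - 10))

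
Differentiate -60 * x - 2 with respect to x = -60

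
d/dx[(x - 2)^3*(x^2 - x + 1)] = 5*x^4 - 28*x^3 + 57*x^2 - 52*x + 20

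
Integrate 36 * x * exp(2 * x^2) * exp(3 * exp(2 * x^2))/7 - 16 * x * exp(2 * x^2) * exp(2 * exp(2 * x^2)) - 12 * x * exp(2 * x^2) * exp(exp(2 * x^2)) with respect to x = (3*exp(2*exp(2*x^2)) - 14*exp(exp(2*x^2)) - 21)*exp(exp(2*x^2))/7 + C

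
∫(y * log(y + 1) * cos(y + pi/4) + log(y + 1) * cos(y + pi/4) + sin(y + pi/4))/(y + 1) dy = log(y + 1)*sin(y + pi/4) + C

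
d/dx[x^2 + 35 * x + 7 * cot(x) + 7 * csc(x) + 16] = 2*x - 7*cot(x)^2 - 7*cot(x)*csc(x) + 28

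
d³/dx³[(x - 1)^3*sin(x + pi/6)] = -x^3*cos(x + pi/6) - 9*x^2*sin(x + pi/6) + 3*x^2*cos(x + pi/6) + 18*x*sin(x + pi/6) + 15*x*cos(x + pi/6) - 3*sin(x + pi/6) - 17*cos(x + pi/6)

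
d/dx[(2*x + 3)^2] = 8*x + 12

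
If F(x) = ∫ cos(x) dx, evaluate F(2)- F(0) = sin(2)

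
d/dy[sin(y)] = cos(y)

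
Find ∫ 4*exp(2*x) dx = 2*exp(2*x) + C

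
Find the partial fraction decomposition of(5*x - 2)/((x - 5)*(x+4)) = 22/(9*(x + 4)) + 23/(9*(x - 5))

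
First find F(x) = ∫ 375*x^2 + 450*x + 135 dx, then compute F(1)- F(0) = 485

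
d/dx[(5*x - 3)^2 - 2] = 50*x - 30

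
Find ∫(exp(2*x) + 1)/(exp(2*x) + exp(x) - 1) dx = log(2*sinh(x) + 1) + C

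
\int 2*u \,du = u^2 + C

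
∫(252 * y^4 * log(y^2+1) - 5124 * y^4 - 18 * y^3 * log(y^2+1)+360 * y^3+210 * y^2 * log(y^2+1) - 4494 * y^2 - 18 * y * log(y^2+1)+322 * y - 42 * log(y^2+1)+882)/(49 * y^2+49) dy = -(log(y^2 + 1) - 21)*(-84*y^3 + 9*y^2 + 42*y + 28)/49 + C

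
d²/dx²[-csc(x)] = 1/sin(x) - 2/sin(x)^3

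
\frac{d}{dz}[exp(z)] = exp(z)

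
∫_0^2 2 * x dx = 4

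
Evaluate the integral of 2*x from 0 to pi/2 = pi^2/4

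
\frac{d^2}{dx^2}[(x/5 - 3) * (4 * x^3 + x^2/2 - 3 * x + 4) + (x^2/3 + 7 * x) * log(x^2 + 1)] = (144*x^6 - 1071*x^5 + 10*x^4*log(x^2 + 1) + 255*x^4 - 1932*x^3 + 20*x^2*log(x^2 + 1) + 68*x^2 - 441*x + 10*log(x^2 + 1) - 63)/(15*x^4 + 30*x^2 + 15)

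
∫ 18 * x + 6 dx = 9*x^2 + 6*x + C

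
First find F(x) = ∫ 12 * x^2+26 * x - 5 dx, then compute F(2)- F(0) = 74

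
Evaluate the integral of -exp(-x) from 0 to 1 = -1 + exp(-1)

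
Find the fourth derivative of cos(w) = cos(w)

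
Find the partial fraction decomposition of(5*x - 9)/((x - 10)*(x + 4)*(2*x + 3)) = 66/(115*(2*x + 3)) - 29/(70*(x + 4)) + 41/(322*(x - 10))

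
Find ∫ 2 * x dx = x^2 + C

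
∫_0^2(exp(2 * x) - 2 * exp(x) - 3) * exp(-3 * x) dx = -1 - exp(-2) + exp(-6) + exp(-4)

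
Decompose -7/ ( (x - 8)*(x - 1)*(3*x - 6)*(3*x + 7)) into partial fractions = 63/(4030*(3*x + 7)) - 1/(30*(x - 1)) + 7/(234*(x - 2)) - 1/(558*(x - 8))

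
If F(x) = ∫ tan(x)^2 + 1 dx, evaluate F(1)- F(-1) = 2*tan(1)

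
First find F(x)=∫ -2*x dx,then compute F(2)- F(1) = -3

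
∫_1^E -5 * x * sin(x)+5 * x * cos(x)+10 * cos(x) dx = (5 + 5*E)*(cos(E) + sin(E)) - 10*sin(1) - 10*cos(1)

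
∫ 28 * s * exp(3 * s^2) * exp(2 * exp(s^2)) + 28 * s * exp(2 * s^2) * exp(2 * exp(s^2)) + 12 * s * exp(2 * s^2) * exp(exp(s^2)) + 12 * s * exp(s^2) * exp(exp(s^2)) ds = 6*exp(s^2 + exp(s^2)) + 7*exp(2*s^2 + 2*exp(s^2)) + C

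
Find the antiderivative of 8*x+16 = 4*x^2 + 16*x + C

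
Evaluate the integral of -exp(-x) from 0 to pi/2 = -1 + exp(-pi/2)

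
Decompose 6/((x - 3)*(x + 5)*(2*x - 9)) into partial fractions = 8/(19*(2*x - 9)) + 3/(76*(x + 5)) - 1/(4*(x - 3))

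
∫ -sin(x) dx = cos(x) + C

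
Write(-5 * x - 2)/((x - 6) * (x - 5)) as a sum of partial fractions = 27/(x - 5) - 32/(x - 6)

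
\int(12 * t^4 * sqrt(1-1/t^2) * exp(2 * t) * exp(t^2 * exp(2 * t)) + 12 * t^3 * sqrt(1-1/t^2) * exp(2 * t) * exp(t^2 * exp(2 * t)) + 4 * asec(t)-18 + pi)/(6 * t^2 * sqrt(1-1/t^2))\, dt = (4*asec(t) + pi)^2/48 + exp(t^2*exp(2*t)) - 3*asec(t) + C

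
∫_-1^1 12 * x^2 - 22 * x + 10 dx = 28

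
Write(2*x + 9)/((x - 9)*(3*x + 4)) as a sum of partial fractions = -19/(31*(3*x + 4)) + 27/(31*(x - 9))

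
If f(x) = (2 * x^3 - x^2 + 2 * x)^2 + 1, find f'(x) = 24*x^5 - 20*x^4 + 36*x^3 - 12*x^2 + 8*x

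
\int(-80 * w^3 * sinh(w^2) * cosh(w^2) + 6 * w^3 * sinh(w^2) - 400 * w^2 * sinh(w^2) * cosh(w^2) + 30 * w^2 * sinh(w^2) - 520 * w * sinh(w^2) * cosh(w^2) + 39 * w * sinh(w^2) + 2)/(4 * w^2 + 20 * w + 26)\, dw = -5*cosh(w^2)^2 + 3*cosh(w^2)/4 - acot(2*w + 5) + C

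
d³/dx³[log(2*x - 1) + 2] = 16/(8*x^3 - 12*x^2 + 6*x - 1)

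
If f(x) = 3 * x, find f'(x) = 3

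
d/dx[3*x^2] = 6*x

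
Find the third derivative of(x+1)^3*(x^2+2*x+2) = 60*x^2 + 120*x + 66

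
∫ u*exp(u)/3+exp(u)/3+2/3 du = u*(exp(u) + 2)/3 + C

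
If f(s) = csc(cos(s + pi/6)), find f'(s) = sin(s + pi/6)*cot(cos(s + pi/6))*csc(cos(s + pi/6))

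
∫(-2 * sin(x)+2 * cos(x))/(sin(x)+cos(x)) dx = 2*log(sin(x + pi/4)) + C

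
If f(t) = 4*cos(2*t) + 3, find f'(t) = -8*sin(2*t)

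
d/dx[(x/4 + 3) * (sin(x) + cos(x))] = -x*sin(x)/4 + x*cos(x)/4 - 11*sin(x)/4 + 13*cos(x)/4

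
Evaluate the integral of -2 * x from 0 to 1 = -1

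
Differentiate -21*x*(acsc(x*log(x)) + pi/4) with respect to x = (-84*x*sqrt(1 - 1/(x^2*log(x)^2))*log(x)^2*acsc(x*log(x)) - 21*pi*x*sqrt(1 - 1/(x^2*log(x)^2))*log(x)^2 + 84*log(x) + 84)/(4*x*sqrt(1 - 1/(x^2*log(x)^2))*log(x)^2)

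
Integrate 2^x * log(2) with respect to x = 2^x + C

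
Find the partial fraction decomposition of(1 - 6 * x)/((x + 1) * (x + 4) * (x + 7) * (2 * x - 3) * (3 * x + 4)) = 729/(2312*(3*x + 4)) - 128/(15895*(2*x - 3)) + 43/(5202*(x + 7)) - 25/(792*(x + 4)) - 7/(90*(x + 1))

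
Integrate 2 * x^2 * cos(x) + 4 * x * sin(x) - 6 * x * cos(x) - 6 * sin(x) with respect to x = 2*x*(x - 3)*sin(x) + C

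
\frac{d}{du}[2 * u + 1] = 2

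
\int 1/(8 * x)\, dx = log(x)/8 + C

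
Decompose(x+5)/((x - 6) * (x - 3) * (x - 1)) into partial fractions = 3/(5*(x - 1)) - 4/(3*(x - 3)) + 11/(15*(x - 6))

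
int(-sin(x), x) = cos(x) + C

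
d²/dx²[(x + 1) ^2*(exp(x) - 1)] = x^2*exp(x) + 6*x*exp(x) + 7*exp(x) - 2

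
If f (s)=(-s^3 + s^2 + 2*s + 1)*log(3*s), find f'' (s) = (-6*s^3*log(s) - 6*s^3*log(3) - 5*s^3 + 2*s^2*log(s) + 2*s^2*log(3) + 3*s^2 + 2*s - 1)/s^2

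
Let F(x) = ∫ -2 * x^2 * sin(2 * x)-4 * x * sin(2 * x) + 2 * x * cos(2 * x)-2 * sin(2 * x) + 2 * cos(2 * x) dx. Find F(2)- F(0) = 9*cos(4) - 1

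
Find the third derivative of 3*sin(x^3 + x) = -81*x^6*cos(x^3 + x) - 81*x^4*cos(x^3 + x) - 162*x^3*sin(x^3 + x) - 27*x^2*cos(x^3 + x) - 54*x*sin(x^3 + x) + 15*cos(x^3 + x)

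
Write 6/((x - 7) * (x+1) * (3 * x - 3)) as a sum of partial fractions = 1/(8*(x + 1)) - 1/(6*(x - 1)) + 1/(24*(x - 7))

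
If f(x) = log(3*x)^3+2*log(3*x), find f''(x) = (-3*log(x)^2 - 6*log(3)*log(x) + 6*log(x) - 3*log(3)^2 - 2 + 6*log(3))/x^2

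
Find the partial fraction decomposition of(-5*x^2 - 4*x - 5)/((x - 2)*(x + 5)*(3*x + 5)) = 1/(3*x + 5) - 11/(7*(x + 5)) - 3/(7*(x - 2))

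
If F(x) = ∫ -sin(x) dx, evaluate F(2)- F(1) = -cos(1) + cos(2)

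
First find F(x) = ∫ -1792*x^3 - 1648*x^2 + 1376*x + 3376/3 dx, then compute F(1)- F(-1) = 1152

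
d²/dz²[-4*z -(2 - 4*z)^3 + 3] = 384*z - 192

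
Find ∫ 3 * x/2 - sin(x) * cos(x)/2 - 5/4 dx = 3*x^2/4 - 5*x/4 + cos(x)^2/4 + C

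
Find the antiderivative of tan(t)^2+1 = tan(t) + C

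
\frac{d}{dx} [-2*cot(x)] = 2/sin(x)^2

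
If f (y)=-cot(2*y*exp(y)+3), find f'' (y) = 2*(-4*y^2*exp(y)*cos(2*y*exp(y) + 3)/sin(2*y*exp(y) + 3) - 8*y*exp(y)*cos(2*y*exp(y) + 3)/sin(2*y*exp(y) + 3) + y - 4*exp(y)*cos(2*y*exp(y) + 3)/sin(2*y*exp(y) + 3) + 2)*exp(y)/sin(2*y*exp(y) + 3)^2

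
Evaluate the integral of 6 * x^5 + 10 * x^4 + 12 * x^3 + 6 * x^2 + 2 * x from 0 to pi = (pi + pi^2 + pi^3)^2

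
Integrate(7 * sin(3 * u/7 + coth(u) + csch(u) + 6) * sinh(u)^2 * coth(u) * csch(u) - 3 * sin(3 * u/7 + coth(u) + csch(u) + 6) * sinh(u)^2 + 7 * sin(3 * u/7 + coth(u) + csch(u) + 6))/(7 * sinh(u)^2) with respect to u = cos(3*u/7 + coth(u) + csch(u) + 6) + C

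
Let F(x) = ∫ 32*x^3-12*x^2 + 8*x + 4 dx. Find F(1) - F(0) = 12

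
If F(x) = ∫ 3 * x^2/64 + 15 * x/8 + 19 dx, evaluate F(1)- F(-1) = 1217/32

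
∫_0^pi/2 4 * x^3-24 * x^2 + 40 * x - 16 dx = -4 + (-2 + (-2 + pi/2)^2)^2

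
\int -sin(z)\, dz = cos(z) + C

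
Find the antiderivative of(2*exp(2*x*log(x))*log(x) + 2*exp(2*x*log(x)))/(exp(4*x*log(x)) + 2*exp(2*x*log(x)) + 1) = exp(2*x*log(x))/(exp(2*x*log(x)) + 1) + C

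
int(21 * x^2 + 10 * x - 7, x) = 7*x^3 + 5*x^2 - 7*x + C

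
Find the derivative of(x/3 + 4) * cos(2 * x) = -2*x*sin(2*x)/3 - 8*sin(2*x) + cos(2*x)/3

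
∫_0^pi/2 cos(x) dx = 1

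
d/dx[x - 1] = 1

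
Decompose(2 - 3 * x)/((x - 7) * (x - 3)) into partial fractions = 7/(4*(x - 3)) - 19/(4*(x - 7))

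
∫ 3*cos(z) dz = 3*sin(z) + C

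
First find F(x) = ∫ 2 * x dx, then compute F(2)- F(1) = 3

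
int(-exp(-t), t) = exp(-t) + C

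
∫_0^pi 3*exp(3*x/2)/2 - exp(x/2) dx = -2*exp(pi/2) + 1 + exp(3*pi/2)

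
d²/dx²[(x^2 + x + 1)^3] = 30*x^4 + 60*x^3 + 72*x^2 + 42*x + 12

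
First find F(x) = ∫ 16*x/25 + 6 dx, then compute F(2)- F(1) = 174/25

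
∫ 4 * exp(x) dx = 4*exp(x) + C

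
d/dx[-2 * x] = -2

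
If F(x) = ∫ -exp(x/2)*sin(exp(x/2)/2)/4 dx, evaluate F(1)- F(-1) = -cos(exp(-1/2)/2) + cos(exp(1/2)/2)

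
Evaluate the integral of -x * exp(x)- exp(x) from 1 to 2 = E - 2*exp(2)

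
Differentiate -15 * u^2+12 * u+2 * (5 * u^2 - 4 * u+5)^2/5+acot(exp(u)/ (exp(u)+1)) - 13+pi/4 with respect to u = (400*u^3*exp(2*u) + 400*u^3*exp(u) + 200*u^3 - 480*u^2*exp(2*u) - 480*u^2*exp(u) - 240*u^2 + 228*u*exp(2*u) + 228*u*exp(u) + 114*u - 40*exp(2*u) - 45*exp(u) - 20)/(10*exp(2*u) + 10*exp(u) + 5)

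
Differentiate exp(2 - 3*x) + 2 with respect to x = -3*exp(2 - 3*x)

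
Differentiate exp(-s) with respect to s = -exp(-s)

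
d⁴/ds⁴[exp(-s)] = exp(-s)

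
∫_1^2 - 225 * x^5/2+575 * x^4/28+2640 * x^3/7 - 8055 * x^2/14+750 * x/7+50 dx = -5400/7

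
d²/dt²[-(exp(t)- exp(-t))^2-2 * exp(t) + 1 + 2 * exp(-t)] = (-4*exp(4*t) - 2*exp(3*t) + 2*exp(t) - 4)*exp(-2*t)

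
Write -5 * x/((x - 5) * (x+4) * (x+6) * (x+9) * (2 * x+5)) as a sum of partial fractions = -40/(819*(2*x + 5)) + 3/(182*(x + 9)) - 5/(77*(x + 6)) + 2/(27*(x + 4)) - 5/(4158*(x - 5))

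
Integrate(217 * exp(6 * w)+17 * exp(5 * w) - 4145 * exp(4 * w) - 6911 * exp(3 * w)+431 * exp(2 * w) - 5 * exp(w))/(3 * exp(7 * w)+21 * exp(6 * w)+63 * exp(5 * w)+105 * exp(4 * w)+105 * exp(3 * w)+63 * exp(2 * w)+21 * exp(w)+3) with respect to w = (-119*exp(6*w) - 931*exp(5*w) - 2336*exp(4*w) - 1733*exp(3*w) + 428*exp(2*w) + 85*exp(w) + 15)/(3*(exp(6*w) + 6*exp(5*w) + 15*exp(4*w) + 20*exp(3*w) + 15*exp(2*w) + 6*exp(w) + 1)) + C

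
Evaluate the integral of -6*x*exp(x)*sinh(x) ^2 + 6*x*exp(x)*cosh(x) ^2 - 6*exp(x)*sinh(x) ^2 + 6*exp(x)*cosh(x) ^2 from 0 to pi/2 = 3*pi*exp(pi/2)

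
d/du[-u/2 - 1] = -1/2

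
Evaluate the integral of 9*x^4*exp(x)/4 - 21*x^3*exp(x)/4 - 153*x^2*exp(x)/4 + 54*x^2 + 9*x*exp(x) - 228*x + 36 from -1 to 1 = -15*E/2 - 21*exp(-1) + 108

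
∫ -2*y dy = -y^2 + C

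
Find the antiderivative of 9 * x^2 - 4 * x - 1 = 3*x^3 - 2*x^2 - x + C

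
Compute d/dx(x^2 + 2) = 2*x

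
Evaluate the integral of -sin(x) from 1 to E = cos(E) - cos(1)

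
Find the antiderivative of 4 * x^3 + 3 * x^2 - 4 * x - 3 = x^4 + x^3 - 2*x^2 - 3*x + C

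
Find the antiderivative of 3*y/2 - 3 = 3*y^2/4 - 3*y + C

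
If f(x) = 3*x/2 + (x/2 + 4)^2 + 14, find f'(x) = x/2 + 11/2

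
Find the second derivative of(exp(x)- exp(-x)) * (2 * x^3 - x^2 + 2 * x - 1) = (2*x^3*exp(2*x) - 2*x^3 + 11*x^2*exp(2*x) + 13*x^2 + 10*x*exp(2*x) - 18*x + exp(2*x) + 7)*exp(-x)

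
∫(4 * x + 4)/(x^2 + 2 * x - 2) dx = 2*log(x^2 + 2*x - 2) + C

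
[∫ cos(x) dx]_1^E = -sin(1) + sin(E)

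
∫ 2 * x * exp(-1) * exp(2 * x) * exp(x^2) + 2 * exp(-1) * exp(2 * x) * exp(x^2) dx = exp((x + 1)^2 - 2) + C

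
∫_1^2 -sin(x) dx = -cos(1) + cos(2)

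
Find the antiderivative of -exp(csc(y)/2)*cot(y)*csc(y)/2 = exp(csc(y)/2) + C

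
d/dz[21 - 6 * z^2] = -12*z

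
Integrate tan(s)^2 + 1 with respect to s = tan(s) + C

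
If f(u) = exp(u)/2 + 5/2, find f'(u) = exp(u)/2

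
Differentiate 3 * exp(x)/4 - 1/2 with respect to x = 3*exp(x)/4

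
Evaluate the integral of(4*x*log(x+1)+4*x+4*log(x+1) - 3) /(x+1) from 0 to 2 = 5*log(3)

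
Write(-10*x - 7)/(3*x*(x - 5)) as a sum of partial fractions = -19/(5*(x - 5)) + 7/(15*x)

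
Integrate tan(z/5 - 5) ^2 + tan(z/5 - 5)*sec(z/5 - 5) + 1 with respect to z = 5*tan(z/5 - 5) + 5*sec(z/5 - 5) + C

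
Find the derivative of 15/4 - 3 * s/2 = -3/2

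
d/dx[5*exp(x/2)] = 5*exp(x/2)/2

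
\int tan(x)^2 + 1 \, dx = tan(x) + C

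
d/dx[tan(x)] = cos(x)^(-2)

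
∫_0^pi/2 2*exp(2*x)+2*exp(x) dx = -4 + (1 + exp(pi/2))^2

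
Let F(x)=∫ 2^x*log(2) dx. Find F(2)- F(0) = 3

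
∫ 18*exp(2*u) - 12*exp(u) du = (3*exp(u) - 2)^2 + C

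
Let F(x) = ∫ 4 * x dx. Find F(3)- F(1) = 16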